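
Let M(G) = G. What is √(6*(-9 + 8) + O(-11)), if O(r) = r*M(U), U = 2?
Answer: 2*I*√7 ≈ 5.2915*I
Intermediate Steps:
O(r) = 2*r (O(r) = r*2 = 2*r)
√(6*(-9 + 8) + O(-11)) = √(6*(-9 + 8) + 2*(-11)) = √(6*(-1) - 22) = √(-6 - 22) = √(-28) = 2*I*√7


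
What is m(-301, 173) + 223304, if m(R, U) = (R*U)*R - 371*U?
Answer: 15833094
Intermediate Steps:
m(R, U) = -371*U + U*R² (m(R, U) = U*R² - 371*U = -371*U + U*R²)
m(-301, 173) + 223304 = 173*(-371 + (-301)²) + 223304 = 173*(-371 + 90601) + 223304 = 173*90230 + 223304 = 15609790 + 223304 = 15833094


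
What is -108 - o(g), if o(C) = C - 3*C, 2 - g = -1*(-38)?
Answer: -180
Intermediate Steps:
g = -36 (g = 2 - (-1)*(-38) = 2 - 1*38 = 2 - 38 = -36)
o(C) = -2*C
-108 - o(g) = -108 - (-2)*(-36) = -108 - 1*72 = -108 - 72 = -180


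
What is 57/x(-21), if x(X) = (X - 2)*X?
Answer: 19/161 ≈ 0.11801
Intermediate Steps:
x(X) = X*(-2 + X) (x(X) = (-2 + X)*X = X*(-2 + X))
57/x(-21) = 57/((-21*(-2 - 21))) = 57/((-21*(-23))) = 57/483 = 57*(1/483) = 19/161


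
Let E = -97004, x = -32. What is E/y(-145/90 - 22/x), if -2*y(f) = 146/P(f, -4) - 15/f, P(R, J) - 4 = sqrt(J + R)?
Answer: 792586266122/202555741 + 31315243547*I*sqrt(709)/607667223 ≈ 3912.9 + 1372.2*I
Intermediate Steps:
P(R, J) = 4 + sqrt(J + R)
y(f) = -73/(4 + sqrt(-4 + f)) + 15/(2*f) (y(f) = -(146/(4 + sqrt(-4 + f)) - 15/f)/2 = -(-15/f + 146/(4 + sqrt(-4 + f)))/2 = -73/(4 + sqrt(-4 + f)) + 15/(2*f))
E/y(-145/90 - 22/x) = -97004/(-73/(4 + sqrt(-4 + (-145/90 - 22/(-32)))) + 15/(2*(-145/90 - 22/(-32)))) = -97004/(-73/(4 + sqrt(-4 + (-145*1/90 - 22*(-1/32)))) + 15/(2*(-145*1/90 - 22*(-1/32)))) = -97004/(-73/(4 + sqrt(-4 + (-29/18 + 11/16))) + 15/(2*(-29/18 + 11/16))) = -97004/(-73/(4 + sqrt(-4 - 133/144)) + 15/(2*(-133/144))) = -97004/(-73/(4 + sqrt(-709/144)) + (15/2)*(-144/133)) = -97004/(-73/(4 + I*sqrt(709)/12) - 1080/133) = -97004/(-1080/133 - 73/(4 + I*sqrt(709)/12))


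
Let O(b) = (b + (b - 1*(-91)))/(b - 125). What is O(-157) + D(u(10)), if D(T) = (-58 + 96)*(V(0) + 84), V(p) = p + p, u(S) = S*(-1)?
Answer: 900367/282 ≈ 3192.8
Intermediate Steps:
O(b) = (91 + 2*b)/(-125 + b) (O(b) = (b + (b + 91))/(-125 + b) = (b + (91 + b))/(-125 + b) = (91 + 2*b)/(-125 + b))
u(S) = -S
V(p) = 2*p
D(T) = 3192 (D(T) = (-58 + 96)*(2*0 + 84) = 38*(0 + 84) = 38*84 = 3192)
O(-157) + D(u(10)) = (91 + 2*(-157))/(-125 - 157) + 3192 = (91 - 314)/(-282) + 3192 = -1/282*(-223) + 3192 = 223/282 + 3192 = 900367/282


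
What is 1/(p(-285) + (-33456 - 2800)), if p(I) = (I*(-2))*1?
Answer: -1/35686 ≈ -2.8022e-5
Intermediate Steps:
p(I) = -2*I (p(I) = -2*I*1 = -2*I)
1/(p(-285) + (-33456 - 2800)) = 1/(-2*(-285) + (-33456 - 2800)) = 1/(570 - 36256) = 1/(-35686) = -1/35686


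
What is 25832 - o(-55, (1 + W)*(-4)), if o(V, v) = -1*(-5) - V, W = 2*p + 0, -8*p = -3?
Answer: 25772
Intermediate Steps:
p = 3/8 (p = -1/8*(-3) = 3/8 ≈ 0.37500)
W = 3/4 (W = 2*(3/8) + 0 = 3/4 + 0 = 3/4 ≈ 0.75000)
o(V, v) = 5 - V
25832 - o(-55, (1 + W)*(-4)) = 25832 - (5 - 1*(-55)) = 25832 - (5 + 55) = 25832 - 1*60 = 25832 - 60 = 25772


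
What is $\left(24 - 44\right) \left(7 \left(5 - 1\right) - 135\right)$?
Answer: $2140$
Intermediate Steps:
$\left(24 - 44\right) \left(7 \left(5 - 1\right) - 135\right) = - 20 \left(7 \cdot 4 - 135\right) = - 20 \left(28 - 135\right) = \left(-20\right) \left(-107\right) = 2140$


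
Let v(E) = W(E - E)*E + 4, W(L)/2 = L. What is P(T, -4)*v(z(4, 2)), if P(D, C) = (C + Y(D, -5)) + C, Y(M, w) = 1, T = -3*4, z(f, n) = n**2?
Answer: -28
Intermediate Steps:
W(L) = 2*L
v(E) = 4 (v(E) = (2*(E - E))*E + 4 = (2*0)*E + 4 = 0*E + 4 = 0 + 4 = 4)
T = -12
P(D, C) = 1 + 2*C (P(D, C) = (C + 1) + C = (1 + C) + C = 1 + 2*C)
P(T, -4)*v(z(4, 2)) = (1 + 2*(-4))*4 = (1 - 8)*4 = -7*4 = -28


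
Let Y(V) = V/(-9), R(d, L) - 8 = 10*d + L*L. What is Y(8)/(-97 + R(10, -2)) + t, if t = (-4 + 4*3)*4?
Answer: 4312/135 ≈ 31.941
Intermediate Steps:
R(d, L) = 8 + L² + 10*d (R(d, L) = 8 + (10*d + L*L) = 8 + (10*d + L²) = 8 + (L² + 10*d) = 8 + L² + 10*d)
Y(V) = -V/9 (Y(V) = V*(-⅑) = -V/9)
t = 32 (t = (-4 + 12)*4 = 8*4 = 32)
Y(8)/(-97 + R(10, -2)) + t = (-⅑*8)/(-97 + (8 + (-2)² + 10*10)) + 32 = -8/(9*(-97 + (8 + 4 + 100))) + 32 = -8/(9*(-97 + 112)) + 32 = -8/9/15 + 32 = -8/9*1/15 + 32 = -8/135 + 32 = 4312/135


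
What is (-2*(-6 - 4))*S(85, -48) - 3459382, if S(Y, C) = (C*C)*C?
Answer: -5671222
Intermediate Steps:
S(Y, C) = C**3 (S(Y, C) = C**2*C = C**3)
(-2*(-6 - 4))*S(85, -48) - 3459382 = -2*(-6 - 4)*(-48)**3 - 3459382 = -2*(-10)*(-110592) - 3459382 = 20*(-110592) - 3459382 = -2211840 - 3459382 = -5671222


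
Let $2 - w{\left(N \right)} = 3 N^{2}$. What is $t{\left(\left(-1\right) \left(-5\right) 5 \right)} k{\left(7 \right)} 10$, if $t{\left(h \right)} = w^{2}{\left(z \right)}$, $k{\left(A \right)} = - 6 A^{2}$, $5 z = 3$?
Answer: $- \frac{311052}{125} \approx -2488.4$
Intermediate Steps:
$z = \frac{3}{5}$ ($z = \frac{1}{5} \cdot 3 = \frac{3}{5} \approx 0.6$)
$w{\left(N \right)} = 2 - 3 N^{2}$
$t{\left(h \right)} = \frac{529}{625}$ ($t{\left(h \right)} = \left(2 - 3 \left(\frac{3}{5}\right)^{2}\right)^{2} = \left(2 - \frac{27}{25}\right)^{2} = \left(\frac{23}{25}\right)^{2} = \frac{529}{625}$)
$t{\left(\left(-1\right) \left(-5\right) 5 \right)} k{\left(7 \right)} 10 = \frac{529 \left(- 6 \cdot 7^{2}\right)}{625} \cdot 10 = \frac{529 \left(\left(-6\right) 49\right)}{625} \cdot 10 = \frac{529}{625} \left(-294\right) 10 = \left(- \frac{155526}{625}\right) 10 = - \frac{311052}{125}$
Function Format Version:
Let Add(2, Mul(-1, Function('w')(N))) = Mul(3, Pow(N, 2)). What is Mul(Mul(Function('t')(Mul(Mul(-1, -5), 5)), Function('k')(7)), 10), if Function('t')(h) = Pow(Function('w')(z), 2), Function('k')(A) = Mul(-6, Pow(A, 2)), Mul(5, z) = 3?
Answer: Rational(-311052, 125) ≈ -2488.4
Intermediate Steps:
z = Rational(3, 5) (z = Mul(Rational(1, 5), 3) = Rational(3, 5) ≈ 0.60000)
Function('w')(N) = Add(2, Mul(-3, Pow(N, 2))) (Function('w')(N) = Add(2, Mul(-1, Mul(3, Pow(N, 2)))) = Add(2, Mul(-3, Pow(N, 2))))
Function('t')(h) = Rational(529, 625) (Function('t')(h) = Pow(Add(2, Mul(-3, Pow(Rational(3, 5), 2))), 2) = Pow(Add(2, Mul(-3, Rational(9, 25))), 2) = Pow(Add(2, Rational(-27, 25)), 2) = Pow(Rational(23, 25), 2) = Rational(529, 625))
Mul(Mul(Function('t')(Mul(Mul(-1, -5), 5)), Function('k')(7)), 10) = Mul(Mul(Rational(529, 625), Mul(-6, Pow(7, 2))), 10) = Mul(Mul(Rational(529, 625), Mul(-6, 49)), 10) = Mul(Mul(Rational(529, 625), -294), 10) = Mul(Rational(-155526, 625), 10) = Rational(-311052, 125)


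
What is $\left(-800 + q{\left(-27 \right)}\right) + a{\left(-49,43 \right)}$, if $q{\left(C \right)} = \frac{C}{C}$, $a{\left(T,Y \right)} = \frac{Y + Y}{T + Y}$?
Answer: $- \frac{2440}{3} \approx -813.33$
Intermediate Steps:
$a{\left(T,Y \right)} = \frac{2 Y}{T + Y}$
$q{\left(C \right)} = 1$
$\left(-800 + q{\left(-27 \right)}\right) + a{\left(-49,43 \right)} = \left(-800 + 1\right) + 2 \cdot 43 \frac{1}{-49 + 43} = -799 + 2 \cdot 43 \frac{1}{-6} = -799 + 2 \cdot 43 \left(- \frac{1}{6}\right) = -799 - \frac{43}{3} = - \frac{2440}{3}$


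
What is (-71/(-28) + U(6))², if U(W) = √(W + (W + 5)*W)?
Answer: 61489/784 + 213*√2/7 ≈ 121.46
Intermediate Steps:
U(W) = √(W + W*(5 + W)) (U(W) = √(W + (5 + W)*W) = √(W + W*(5 + W)))
(-71/(-28) + U(6))² = (-71/(-28) + √(6*(6 + 6)))² = (-71*(-1/28) + √(6*12))² = (71/28 + √72)² = (71/28 + 6*√2)²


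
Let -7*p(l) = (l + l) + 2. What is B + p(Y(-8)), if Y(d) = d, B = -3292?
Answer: -3290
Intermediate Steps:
p(l) = -2/7 - 2*l/7 (p(l) = -((l + l) + 2)/7 = -(2*l + 2)/7 = -(2 + 2*l)/7 = -2/7 - 2*l/7)
B + p(Y(-8)) = -3292 + (-2/7 - 2/7*(-8)) = -3292 + (-2/7 + 16/7) = -3292 + 2 = -3290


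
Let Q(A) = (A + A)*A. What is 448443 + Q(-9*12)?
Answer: 471771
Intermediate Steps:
Q(A) = 2*A**2 (Q(A) = (2*A)*A = 2*A**2)
448443 + Q(-9*12) = 448443 + 2*(-9*12)**2 = 448443 + 2*(-108)**2 = 448443 + 2*11664 = 448443 + 23328 = 471771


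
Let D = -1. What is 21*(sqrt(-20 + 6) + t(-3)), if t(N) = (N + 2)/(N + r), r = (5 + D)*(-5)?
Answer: 21/23 + 21*I*sqrt(14) ≈ 0.91304 + 78.575*I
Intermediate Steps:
r = -20 (r = (5 - 1)*(-5) = 4*(-5) = -20)
t(N) = (2 + N)/(-20 + N) (t(N) = (N + 2)/(N - 20) = (2 + N)/(-20 + N))
21*(sqrt(-20 + 6) + t(-3)) = 21*(sqrt(-20 + 6) + (2 - 3)/(-20 - 3)) = 21*(sqrt(-14) - 1/(-23)) = 21*(I*sqrt(14) - 1/23*(-1)) = 21*(I*sqrt(14) + 1/23) = 21*(1/23 + I*sqrt(14)) = 21/23 + 21*I*sqrt(14)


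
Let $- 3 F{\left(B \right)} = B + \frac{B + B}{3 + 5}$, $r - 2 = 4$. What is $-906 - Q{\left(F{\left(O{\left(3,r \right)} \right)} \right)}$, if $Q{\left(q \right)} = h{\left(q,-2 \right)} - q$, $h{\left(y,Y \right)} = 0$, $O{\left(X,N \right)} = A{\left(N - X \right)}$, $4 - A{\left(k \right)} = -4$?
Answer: $- \frac{2728}{3} \approx -909.33$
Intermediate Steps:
$r = 6$ ($r = 2 + 4 = 6$)
$A{\left(k \right)} = 8$ ($A{\left(k \right)} = 4 - -4 = 4 + 4 = 8$)
$O{\left(X,N \right)} = 8$
$F{\left(B \right)} = - \frac{5 B}{12}$ ($F{\left(B \right)} = - \frac{B + \frac{B + B}{3 + 5}}{3} = - \frac{B + \frac{2 B}{8}}{3} = - \frac{B + 2 B \frac{1}{8}}{3} = - \frac{B + \frac{B}{4}}{3} = - \frac{\frac{5}{4} B}{3} = - \frac{5 B}{12}$)
$Q{\left(q \right)} = - q$ ($Q{\left(q \right)} = 0 - q = - q$)
$-906 - Q{\left(F{\left(O{\left(3,r \right)} \right)} \right)} = -906 - - \frac{\left(-5\right) 8}{12} = -906 - \left(-1\right) \left(- \frac{10}{3}\right) = -906 - \frac{10}{3} = - \frac{2728}{3}$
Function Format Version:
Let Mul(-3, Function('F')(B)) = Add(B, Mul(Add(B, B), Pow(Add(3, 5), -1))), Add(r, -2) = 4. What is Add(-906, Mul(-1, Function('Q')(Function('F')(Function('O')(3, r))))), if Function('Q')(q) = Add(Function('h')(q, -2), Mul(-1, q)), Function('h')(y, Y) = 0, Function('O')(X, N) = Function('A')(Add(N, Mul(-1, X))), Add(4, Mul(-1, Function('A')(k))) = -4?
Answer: Rational(-2728, 3) ≈ -909.33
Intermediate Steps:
r = 6 (r = Add(2, 4) = 6)
Function('A')(k) = 8 (Function('A')(k) = Add(4, Mul(-1, -4)) = Add(4, 4) = 8)
Function('O')(X, N) = 8
Function('F')(B) = Mul(Rational(-5, 12), B) (Function('F')(B) = Mul(Rational(-1, 3), Add(B, Mul(Add(B, B), Pow(Add(3, 5), -1)))) = Mul(Rational(-1, 3), Add(B, Mul(Mul(2, B), Pow(8, -1)))) = Mul(Rational(-1, 3), Add(B, Mul(Mul(2, B), Rational(1, 8)))) = Mul(Rational(-1, 3), Add(B, Mul(Rational(1, 4), B))) = Mul(Rational(-1, 3), Mul(Rational(5, 4), B)) = Mul(Rational(-5, 12), B))
Function('Q')(q) = Mul(-1, q) (Function('Q')(q) = Add(0, Mul(-1, q)) = Mul(-1, q))
Add(-906, Mul(-1, Function('Q')(Function('F')(Function('O')(3, r))))) = Add(-906, Mul(-1, Mul(-1, Mul(Rational(-5, 12), 8)))) = Add(-906, Mul(-1, Mul(-1, Rational(-10, 3)))) = Add(-906, Mul(-1, Rational(10, 3))) = Add(-906, Rational(-10, 3)) = Rational(-2728, 3)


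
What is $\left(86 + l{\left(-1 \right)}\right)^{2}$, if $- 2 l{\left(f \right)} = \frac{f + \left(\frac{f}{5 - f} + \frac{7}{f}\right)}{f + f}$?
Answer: $\frac{4060225}{576} \approx 7049.0$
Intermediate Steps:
$l{\left(f \right)} = - \frac{f + \frac{7}{f} + \frac{f}{5 - f}}{4 f}$ ($l{\left(f \right)} = - \frac{\left(f + \left(\frac{f}{5 - f} + \frac{7}{f}\right)\right) \frac{1}{f + f}}{2} = - \frac{\left(f + \left(\frac{7}{f} + \frac{f}{5 - f}\right)\right) \frac{1}{2 f}}{2} = - \frac{\left(f + \frac{7}{f} + \frac{f}{5 - f}\right) \frac{1}{2 f}}{2} = - \frac{\frac{1}{2} \frac{1}{f} \left(f + \frac{7}{f} + \frac{f}{5 - f}\right)}{2} = - \frac{f + \frac{7}{f} + \frac{f}{5 - f}}{4 f}$)
$\left(86 + l{\left(-1 \right)}\right)^{2} = \left(86 + \frac{35 - \left(-1\right)^{3} - -7 + 6 \left(-1\right)^{2}}{4 \cdot 1 \left(-5 - 1\right)}\right)^{2} = \left(86 + \frac{1}{4} \cdot 1 \frac{1}{-6} \left(35 - -1 + 7 + 6 \cdot 1\right)\right)^{2} = \left(86 + \frac{1}{4} \cdot 1 \left(- \frac{1}{6}\right) \left(35 + 1 + 7 + 6\right)\right)^{2} = \left(86 + \frac{1}{4} \cdot 1 \left(- \frac{1}{6}\right) 49\right)^{2} = \left(86 - \frac{49}{24}\right)^{2} = \left(\frac{2015}{24}\right)^{2} = \frac{4060225}{576}$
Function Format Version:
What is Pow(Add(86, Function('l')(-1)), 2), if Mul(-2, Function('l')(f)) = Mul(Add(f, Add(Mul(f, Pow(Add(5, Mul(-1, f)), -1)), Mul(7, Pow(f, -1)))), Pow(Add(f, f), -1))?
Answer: Rational(4060225, 576) ≈ 7049.0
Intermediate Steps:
Function('l')(f) = Mul(Rational(-1, 4), Pow(f, -1), Add(f, Mul(7, Pow(f, -1)), Mul(f, Pow(Add(5, Mul(-1, f)), -1)))) (Function('l')(f) = Mul(Rational(-1, 2), Mul(Add(f, Add(Mul(f, Pow(Add(5, Mul(-1, f)), -1)), Mul(7, Pow(f, -1)))), Pow(Add(f, f), -1))) = Mul(Rational(-1, 2), Mul(Add(f, Add(Mul(7, Pow(f, -1)), Mul(f, Pow(Add(5, Mul(-1, f)), -1)))), Pow(Mul(2, f), -1))) = Mul(Rational(-1, 2), Mul(Add(f, Mul(7, Pow(f, -1)), Mul(f, Pow(Add(5, Mul(-1, f)), -1))), Mul(Rational(1, 2), Pow(f, -1)))) = Mul(Rational(-1, 2), Mul(Rational(1, 2), Pow(f, -1), Add(f, Mul(7, Pow(f, -1)), Mul(f, Pow(Add(5, Mul(-1, f)), -1))))) = Mul(Rational(-1, 4), Pow(f, -1), Add(f, Mul(7, Pow(f, -1)), Mul(f, Pow(Add(5, Mul(-1, f)), -1)))))
Pow(Add(86, Function('l')(-1)), 2) = Pow(Add(86, Mul(Rational(1, 4), Pow(-1, -2), Pow(Add(-5, -1), -1), Add(35, Mul(-1, Pow(-1, 3)), Mul(-7, -1), Mul(6, Pow(-1, 2))))), 2) = Pow(Add(86, Mul(Rational(1, 4), 1, Pow(-6, -1), Add(35, Mul(-1, -1), 7, Mul(6, 1)))), 2) = Pow(Add(86, Mul(Rational(1, 4), 1, Rational(-1, 6), Add(35, 1, 7, 6))), 2) = Pow(Add(86, Mul(Rational(1, 4), 1, Rational(-1, 6), 49)), 2) = Pow(Add(86, Rational(-49, 24)), 2) = Pow(Rational(2015, 24), 2) = Rational(4060225, 576)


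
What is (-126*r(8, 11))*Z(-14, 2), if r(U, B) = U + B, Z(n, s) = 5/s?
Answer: -5985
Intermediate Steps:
r(U, B) = B + U
(-126*r(8, 11))*Z(-14, 2) = (-126*(11 + 8))*(5/2) = (-126*19)*(5*(½)) = -2394*5/2 = -5985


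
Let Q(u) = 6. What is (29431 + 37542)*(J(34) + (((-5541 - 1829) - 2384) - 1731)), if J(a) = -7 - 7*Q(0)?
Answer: -772466582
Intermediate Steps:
J(a) = -49 (J(a) = -7 - 7*6 = -7 - 42 = -49)
(29431 + 37542)*(J(34) + (((-5541 - 1829) - 2384) - 1731)) = (29431 + 37542)*(-49 + (((-5541 - 1829) - 2384) - 1731)) = 66973*(-49 + ((-7370 - 2384) - 1731)) = 66973*(-49 + (-9754 - 1731)) = 66973*(-49 - 11485) = 66973*(-11534) = -772466582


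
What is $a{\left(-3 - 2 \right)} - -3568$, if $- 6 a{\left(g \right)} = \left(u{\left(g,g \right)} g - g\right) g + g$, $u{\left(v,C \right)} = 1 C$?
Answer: $\frac{21563}{6} \approx 3593.8$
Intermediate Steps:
$u{\left(v,C \right)} = C$
$a{\left(g \right)} = - \frac{g}{6} - \frac{g \left(g^{2} - g\right)}{6}$ ($a{\left(g \right)} = - \frac{\left(g g - g\right) g + g}{6} = - \frac{\left(g^{2} - g\right) g + g}{6} = - \frac{g \left(g^{2} - g\right) + g}{6} = - \frac{g + g \left(g^{2} - g\right)}{6} = - \frac{g}{6} - \frac{g \left(g^{2} - g\right)}{6}$)
$a{\left(-3 - 2 \right)} - -3568 = \frac{\left(-3 - 2\right) \left(-1 - 5 - \left(-3 - 2\right)^{2}\right)}{6} - -3568 = \frac{\left(-3 - 2\right) \left(-1 - 5 - \left(-3 - 2\right)^{2}\right)}{6} + 3568 = \frac{1}{6} \left(-5\right) \left(-1 - 5 - \left(-5\right)^{2}\right) + 3568 = \frac{1}{6} \left(-5\right) \left(-1 - 5 - 25\right) + 3568 = \frac{1}{6} \left(-5\right) \left(-31\right) + 3568 = \frac{155}{6} + 3568 = \frac{21563}{6}$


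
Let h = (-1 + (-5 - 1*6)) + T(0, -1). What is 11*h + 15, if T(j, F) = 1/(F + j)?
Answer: -128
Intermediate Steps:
h = -13 (h = (-1 + (-5 - 1*6)) + 1/(-1 + 0) = (-1 + (-5 - 6)) + 1/(-1) = (-1 - 11) - 1 = -12 - 1 = -13)
11*h + 15 = 11*(-13) + 15 = -143 + 15 = -128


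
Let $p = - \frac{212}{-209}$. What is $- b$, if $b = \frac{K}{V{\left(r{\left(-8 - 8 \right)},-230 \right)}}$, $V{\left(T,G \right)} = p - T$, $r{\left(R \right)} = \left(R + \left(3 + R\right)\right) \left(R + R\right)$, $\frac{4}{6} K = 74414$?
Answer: $\frac{7776263}{64580} \approx 120.41$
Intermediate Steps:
$K = 111621$ ($K = \frac{3}{2} \cdot 74414 = 111621$)
$r{\left(R \right)} = 2 R \left(3 + 2 R\right)$ ($r{\left(R \right)} = \left(3 + 2 R\right) 2 R = 2 R \left(3 + 2 R\right)$)
$p = \frac{212}{209}$ ($p = \left(-212\right) \left(- \frac{1}{209}\right) = \frac{212}{209} \approx 1.0144$)
$V{\left(T,G \right)} = \frac{212}{209} - T$
$b = - \frac{7776263}{64580}$ ($b = \frac{111621}{\frac{212}{209} - 2 \left(-8 - 8\right) \left(3 + 2 \left(-8 - 8\right)\right)} = \frac{111621}{\frac{212}{209} - 2 \left(-16\right) \left(3 + 2 \left(-16\right)\right)} = \frac{111621}{\frac{212}{209} - 2 \left(-16\right) \left(3 - 32\right)} = \frac{111621}{\frac{212}{209} - 2 \left(-16\right) \left(-29\right)} = \frac{111621}{\frac{212}{209} - 928} = \frac{111621}{- \frac{193740}{209}} = 111621 \left(- \frac{209}{193740}\right) = - \frac{7776263}{64580} \approx -120.41$)
$- b = \left(-1\right) \left(- \frac{7776263}{64580}\right) = \frac{7776263}{64580}$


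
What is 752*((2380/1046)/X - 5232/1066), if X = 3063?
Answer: -3150928364128/853838817 ≈ -3690.3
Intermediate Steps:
752*((2380/1046)/X - 5232/1066) = 752*((2380/1046)/3063 - 5232/1066) = 752*((2380*(1/1046))*(1/3063) - 5232*1/1066) = 752*((1190/523)*(1/3063) - 2616/533) = 752*(1190/1601949 - 2616/533) = 752*(-4190064314/853838817) = -3150928364128/853838817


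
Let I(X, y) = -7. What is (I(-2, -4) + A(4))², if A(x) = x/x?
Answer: 36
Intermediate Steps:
A(x) = 1
(I(-2, -4) + A(4))² = (-7 + 1)² = (-6)² = 36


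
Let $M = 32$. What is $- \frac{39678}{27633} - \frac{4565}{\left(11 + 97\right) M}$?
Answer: $- \frac{87757271}{31833216} \approx -2.7568$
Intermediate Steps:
$- \frac{39678}{27633} - \frac{4565}{\left(11 + 97\right) M} = - \frac{39678}{27633} - \frac{4565}{\left(11 + 97\right) 32} = \left(-39678\right) \frac{1}{27633} - \frac{4565}{108 \cdot 32} = - \frac{13226}{9211} - \frac{4565}{3456} = - \frac{87757271}{31833216}$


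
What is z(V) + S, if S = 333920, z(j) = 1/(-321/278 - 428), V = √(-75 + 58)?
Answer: 39838325322/119305 ≈ 3.3392e+5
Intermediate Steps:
V = I*√17 (V = √(-17) = I*√17 ≈ 4.1231*I)
z(j) = -278/119305 (z(j) = 1/(-321*1/278 - 428) = 1/(-321/278 - 428) = 1/(-119305/278) = -278/119305)
z(V) + S = -278/119305 + 333920 = 39838325322/119305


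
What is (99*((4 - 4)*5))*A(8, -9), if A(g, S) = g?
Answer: 0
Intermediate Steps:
(99*((4 - 4)*5))*A(8, -9) = (99*((4 - 4)*5))*8 = (99*(0*5))*8 = (99*0)*8 = 0*8 = 0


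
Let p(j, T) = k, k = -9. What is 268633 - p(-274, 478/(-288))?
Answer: 268642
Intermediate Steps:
p(j, T) = -9
268633 - p(-274, 478/(-288)) = 268633 - 1*(-9) = 268633 + 9 = 268642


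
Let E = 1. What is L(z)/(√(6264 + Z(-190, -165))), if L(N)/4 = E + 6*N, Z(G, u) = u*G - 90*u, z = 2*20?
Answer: 241*√3279/3279 ≈ 4.2087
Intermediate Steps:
z = 40
Z(G, u) = -90*u + G*u (Z(G, u) = G*u - 90*u = -90*u + G*u)
L(N) = 4 + 24*N (L(N) = 4*(1 + 6*N) = 4 + 24*N)
L(z)/(√(6264 + Z(-190, -165))) = (4 + 24*40)/(√(6264 - 165*(-90 - 190))) = (4 + 960)/(√(6264 - 165*(-280))) = 964/(√(6264 + 46200)) = 964/(√52464) = 964/((4*√3279)) = 964*(√3279/13116) = 241*√3279/3279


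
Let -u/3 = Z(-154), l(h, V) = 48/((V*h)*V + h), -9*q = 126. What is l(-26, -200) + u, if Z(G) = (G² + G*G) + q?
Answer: -73973929326/520013 ≈ -1.4225e+5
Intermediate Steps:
q = -14 (q = -⅑*126 = -14)
Z(G) = -14 + 2*G² (Z(G) = (G² + G*G) - 14 = (G² + G²) - 14 = 2*G² - 14 = -14 + 2*G²)
l(h, V) = 48/(h + h*V²) (l(h, V) = 48/(h*V² + h) = 48/(h + h*V²))
u = -142254 (u = -3*(-14 + 2*(-154)²) = -3*(-14 + 2*23716) = -3*(-14 + 47432) = -3*47418 = -142254)
l(-26, -200) + u = 48/(-26*(1 + (-200)²)) - 142254 = 48*(-1/26)/(1 + 40000) - 142254 = 48*(-1/26)/40001 - 142254 = 48*(-1/26)*(1/40001) - 142254 = -24/520013 - 142254 = -73973929326/520013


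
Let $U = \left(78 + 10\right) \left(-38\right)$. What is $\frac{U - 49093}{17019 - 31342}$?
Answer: $\frac{52437}{14323} \approx 3.661$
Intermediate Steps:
$U = -3344$ ($U = 88 \left(-38\right) = -3344$)
$\frac{U - 49093}{17019 - 31342} = \frac{-3344 - 49093}{17019 - 31342} = - \frac{52437}{-14323} = \left(-52437\right) \left(- \frac{1}{14323}\right) = \frac{52437}{14323}$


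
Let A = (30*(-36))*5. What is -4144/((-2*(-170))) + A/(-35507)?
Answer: -36326252/3018095 ≈ -12.036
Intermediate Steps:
A = -5400 (A = -1080*5 = -5400)
-4144/((-2*(-170))) + A/(-35507) = -4144/((-2*(-170))) - 5400/(-35507) = -4144/340 - 5400*(-1/35507) = -4144*1/340 + 5400/35507 = -1036/85 + 5400/35507 = -36326252/3018095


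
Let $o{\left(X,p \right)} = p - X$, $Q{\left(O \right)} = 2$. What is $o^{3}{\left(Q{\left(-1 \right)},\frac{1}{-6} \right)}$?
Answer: $- \frac{2197}{216} \approx -10.171$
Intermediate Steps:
$o^{3}{\left(Q{\left(-1 \right)},\frac{1}{-6} \right)} = \left(\frac{1}{-6} - 2\right)^{3} = \left(- \frac{1}{6} - 2\right)^{3} = \left(- \frac{13}{6}\right)^{3} = - \frac{2197}{216}$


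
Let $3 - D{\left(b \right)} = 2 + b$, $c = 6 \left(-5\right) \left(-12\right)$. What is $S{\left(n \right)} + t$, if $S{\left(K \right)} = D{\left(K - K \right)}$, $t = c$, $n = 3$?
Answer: $361$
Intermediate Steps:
$c = 360$ ($c = \left(-30\right) \left(-12\right) = 360$)
$D{\left(b \right)} = 1 - b$ ($D{\left(b \right)} = 3 - \left(2 + b\right) = 1 - b$)
$t = 360$
$S{\left(K \right)} = 1$ ($S{\left(K \right)} = 1 - \left(K - K\right) = 1 - 0 = 1 + 0 = 1$)
$S{\left(n \right)} + t = 1 + 360 = 361$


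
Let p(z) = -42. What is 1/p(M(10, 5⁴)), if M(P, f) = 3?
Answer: -1/42 ≈ -0.023810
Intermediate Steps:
1/p(M(10, 5⁴)) = 1/(-42) = -1/42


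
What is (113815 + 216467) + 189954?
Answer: 520236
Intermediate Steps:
(113815 + 216467) + 189954 = 330282 + 189954 = 520236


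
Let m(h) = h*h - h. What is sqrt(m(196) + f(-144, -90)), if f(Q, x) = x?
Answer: sqrt(38130) ≈ 195.27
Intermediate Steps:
m(h) = h**2 - h
sqrt(m(196) + f(-144, -90)) = sqrt(196*(-1 + 196) - 90) = sqrt(196*195 - 90) = sqrt(38220 - 90) = sqrt(38130)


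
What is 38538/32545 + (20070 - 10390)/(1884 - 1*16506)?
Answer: 124233518/237936495 ≈ 0.52213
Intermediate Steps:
38538/32545 + (20070 - 10390)/(1884 - 1*16506) = 38538*(1/32545) + 9680/(1884 - 16506) = 38538/32545 + 9680/(-14622) = 38538/32545 + 9680*(-1/14622) = 38538/32545 - 4840/7311 = 124233518/237936495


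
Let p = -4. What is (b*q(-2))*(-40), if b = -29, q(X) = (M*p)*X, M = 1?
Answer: 9280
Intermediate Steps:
q(X) = -4*X (q(X) = (1*(-4))*X = -4*X)
(b*q(-2))*(-40) = -(-116)*(-2)*(-40) = -29*8*(-40) = -232*(-40) = 9280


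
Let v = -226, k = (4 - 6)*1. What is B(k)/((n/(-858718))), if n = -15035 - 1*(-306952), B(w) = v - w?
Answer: 192352832/291917 ≈ 658.93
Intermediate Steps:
k = -2 (k = -2*1 = -2)
B(w) = -226 - w
n = 291917 (n = -15035 + 306952 = 291917)
B(k)/((n/(-858718))) = (-226 - 1*(-2))/((291917/(-858718))) = (-226 + 2)/((291917*(-1/858718))) = -224/(-291917/858718) = -224*(-858718/291917) = 192352832/291917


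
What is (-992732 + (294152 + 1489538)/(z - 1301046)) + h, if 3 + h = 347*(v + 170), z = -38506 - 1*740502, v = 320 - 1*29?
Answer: -866102096581/1040027 ≈ -8.3277e+5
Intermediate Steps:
v = 291 (v = 320 - 29 = 291)
z = -779008 (z = -38506 - 740502 = -779008)
h = 159964 (h = -3 + 347*(291 + 170) = -3 + 347*461 = -3 + 159967 = 159964)
(-992732 + (294152 + 1489538)/(z - 1301046)) + h = (-992732 + (294152 + 1489538)/(-779008 - 1301046)) + 159964 = (-992732 + 1783690/(-2080054)) + 159964 = (-992732 + 1783690*(-1/2080054)) + 159964 = (-992732 - 891845/1040027) + 159964 = -1032468975609/1040027 + 159964 = -866102096581/1040027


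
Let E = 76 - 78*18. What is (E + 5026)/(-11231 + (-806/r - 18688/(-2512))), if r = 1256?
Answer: -2322344/7048799 ≈ -0.32947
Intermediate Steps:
E = -1328 (E = 76 - 1404 = -1328)
(E + 5026)/(-11231 + (-806/r - 18688/(-2512))) = (-1328 + 5026)/(-11231 + (-806/1256 - 18688/(-2512))) = 3698/(-11231 + (-806*1/1256 - 18688*(-1/2512))) = 3698/(-11231 + (-403/628 + 1168/157)) = 3698/(-11231 + 4269/628) = 3698/(-7048799/628) = 3698*(-628/7048799) = -2322344/7048799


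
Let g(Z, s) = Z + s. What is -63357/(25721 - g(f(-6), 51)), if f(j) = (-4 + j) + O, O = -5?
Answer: -63357/25685 ≈ -2.4667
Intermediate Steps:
f(j) = -9 + j (f(j) = (-4 + j) - 5 = -9 + j)
-63357/(25721 - g(f(-6), 51)) = -63357/(25721 - ((-9 - 6) + 51)) = -63357/(25721 - (-15 + 51)) = -63357/(25721 - 1*36) = -63357/(25721 - 36) = -63357/25685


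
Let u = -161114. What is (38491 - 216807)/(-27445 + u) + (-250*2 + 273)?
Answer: -42624577/188559 ≈ -226.05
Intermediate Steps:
(38491 - 216807)/(-27445 + u) + (-250*2 + 273) = (38491 - 216807)/(-27445 - 161114) + (-250*2 + 273) = -178316/(-188559) + (-500 + 273) = -178316*(-1/188559) - 227 = 178316/188559 - 227 = -42624577/188559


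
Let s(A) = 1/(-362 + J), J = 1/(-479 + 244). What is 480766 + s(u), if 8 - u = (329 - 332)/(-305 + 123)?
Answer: 40899244151/85071 ≈ 4.8077e+5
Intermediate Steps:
J = -1/235 (J = 1/(-235) = -1/235 ≈ -0.0042553)
u = 1453/182 (u = 8 - (329 - 332)/(-305 + 123) = 8 - (-3)/(-182) = 8 - (-3)*(-1)/182 = 8 - 1*3/182 = 8 - 3/182 = 1453/182 ≈ 7.9835)
s(A) = -235/85071 (s(A) = 1/(-362 - 1/235) = 1/(-85071/235) = -235/85071)
480766 + s(u) = 480766 - 235/85071 = 40899244151/85071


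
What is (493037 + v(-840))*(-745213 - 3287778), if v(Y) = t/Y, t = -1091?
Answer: -1670271978273461/840 ≈ -1.9884e+12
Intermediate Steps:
v(Y) = -1091/Y
(493037 + v(-840))*(-745213 - 3287778) = (493037 - 1091/(-840))*(-745213 - 3287778) = (493037 - 1091*(-1/840))*(-4032991) = (493037 + 1091/840)*(-4032991) = (414152171/840)*(-4032991) = -1670271978273461/840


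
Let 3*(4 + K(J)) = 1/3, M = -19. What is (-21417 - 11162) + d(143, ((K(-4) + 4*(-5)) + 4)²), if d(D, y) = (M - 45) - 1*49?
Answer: -32692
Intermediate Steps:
K(J) = -35/9 (K(J) = -4 + (⅓)/3 = -4 + (⅓)*(⅓) = -4 + ⅑ = -35/9)
d(D, y) = -113 (d(D, y) = (-19 - 45) - 1*49 = -64 - 49 = -113)
(-21417 - 11162) + d(143, ((K(-4) + 4*(-5)) + 4)²) = (-21417 - 11162) - 113 = -32579 - 113 = -32692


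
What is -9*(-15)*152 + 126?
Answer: 20646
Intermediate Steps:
-9*(-15)*152 + 126 = 135*152 + 126 = 20520 + 126 = 20646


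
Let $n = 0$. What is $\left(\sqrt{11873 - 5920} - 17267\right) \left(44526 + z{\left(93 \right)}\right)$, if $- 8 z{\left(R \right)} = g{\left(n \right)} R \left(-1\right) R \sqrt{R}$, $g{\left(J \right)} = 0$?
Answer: $-768830442 + 44526 \sqrt{5953} \approx -7.6539 \cdot 10^{8}$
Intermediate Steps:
$z{\left(R \right)} = 0$ ($z{\left(R \right)} = - \frac{0 R \left(-1\right) R \sqrt{R}}{8} = - \frac{0 - R R \sqrt{R}}{8} = - \frac{0 - R^{2} \sqrt{R}}{8} = - \frac{0 \left(- R^{\frac{5}{2}}\right)}{8} = \left(- \frac{1}{8}\right) 0 = 0$)
$\left(\sqrt{11873 - 5920} - 17267\right) \left(44526 + z{\left(93 \right)}\right) = \left(\sqrt{11873 - 5920} - 17267\right) \left(44526 + 0\right) = \left(\sqrt{5953} - 17267\right) 44526 = \left(-17267 + \sqrt{5953}\right) 44526 = -768830442 + 44526 \sqrt{5953}$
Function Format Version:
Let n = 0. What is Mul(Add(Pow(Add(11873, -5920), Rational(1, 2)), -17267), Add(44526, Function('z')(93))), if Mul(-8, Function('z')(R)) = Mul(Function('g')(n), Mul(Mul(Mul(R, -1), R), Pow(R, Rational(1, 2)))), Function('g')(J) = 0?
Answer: Add(-768830442, Mul(44526, Pow(5953, Rational(1, 2)))) ≈ -7.6539e+8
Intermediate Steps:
Function('z')(R) = 0 (Function('z')(R) = Mul(Rational(-1, 8), Mul(0, Mul(Mul(Mul(R, -1), R), Pow(R, Rational(1, 2))))) = Mul(Rational(-1, 8), Mul(0, Mul(Mul(Mul(-1, R), R), Pow(R, Rational(1, 2))))) = Mul(Rational(-1, 8), Mul(0, Mul(Mul(-1, Pow(R, 2)), Pow(R, Rational(1, 2))))) = Mul(Rational(-1, 8), Mul(0, Mul(-1, Pow(R, Rational(5, 2))))) = Mul(Rational(-1, 8), 0) = 0)
Mul(Add(Pow(Add(11873, -5920), Rational(1, 2)), -17267), Add(44526, Function('z')(93))) = Mul(Add(Pow(Add(11873, -5920), Rational(1, 2)), -17267), Add(44526, 0)) = Mul(Add(Pow(5953, Rational(1, 2)), -17267), 44526) = Mul(Add(-17267, Pow(5953, Rational(1, 2))), 44526) = Add(-768830442, Mul(44526, Pow(5953, Rational(1, 2))))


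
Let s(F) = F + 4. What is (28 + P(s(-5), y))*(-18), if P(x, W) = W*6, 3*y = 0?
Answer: -504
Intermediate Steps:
y = 0 (y = (⅓)*0 = 0)
s(F) = 4 + F
P(x, W) = 6*W
(28 + P(s(-5), y))*(-18) = (28 + 6*0)*(-18) = (28 + 0)*(-18) = 28*(-18) = -504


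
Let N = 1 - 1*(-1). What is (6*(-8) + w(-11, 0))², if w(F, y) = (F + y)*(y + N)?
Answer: 4900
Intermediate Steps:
N = 2 (N = 1 + 1 = 2)
w(F, y) = (2 + y)*(F + y) (w(F, y) = (F + y)*(y + 2) = (F + y)*(2 + y) = (2 + y)*(F + y))
(6*(-8) + w(-11, 0))² = (6*(-8) + (0² + 2*(-11) + 2*0 - 11*0))² = (-48 + (0 - 22 + 0 + 0))² = (-48 - 22)² = (-70)² = 4900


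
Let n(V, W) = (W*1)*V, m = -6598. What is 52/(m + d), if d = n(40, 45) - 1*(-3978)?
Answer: -13/205 ≈ -0.063415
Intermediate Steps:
n(V, W) = V*W (n(V, W) = W*V = V*W)
d = 5778 (d = 40*45 - 1*(-3978) = 1800 + 3978 = 5778)
52/(m + d) = 52/(-6598 + 5778) = 52/(-820) = -1/820*52 = -13/205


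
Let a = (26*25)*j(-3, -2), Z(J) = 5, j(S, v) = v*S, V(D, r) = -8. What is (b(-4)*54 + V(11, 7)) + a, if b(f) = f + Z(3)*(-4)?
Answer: 2596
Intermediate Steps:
j(S, v) = S*v
b(f) = -20 + f (b(f) = f + 5*(-4) = f - 20 = -20 + f)
a = 3900 (a = (26*25)*(-3*(-2)) = 650*6 = 3900)
(b(-4)*54 + V(11, 7)) + a = ((-20 - 4)*54 - 8) + 3900 = (-24*54 - 8) + 3900 = (-1296 - 8) + 3900 = -1304 + 3900 = 2596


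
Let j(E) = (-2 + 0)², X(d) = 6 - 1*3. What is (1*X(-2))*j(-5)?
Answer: 12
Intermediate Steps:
X(d) = 3 (X(d) = 6 - 3 = 3)
j(E) = 4 (j(E) = (-2)² = 4)
(1*X(-2))*j(-5) = (1*3)*4 = 3*4 = 12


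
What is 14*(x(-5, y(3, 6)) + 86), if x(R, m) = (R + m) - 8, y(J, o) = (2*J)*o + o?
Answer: 1610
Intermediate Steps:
y(J, o) = o + 2*J*o (y(J, o) = 2*J*o + o = o + 2*J*o)
x(R, m) = -8 + R + m
14*(x(-5, y(3, 6)) + 86) = 14*((-8 - 5 + 6*(1 + 2*3)) + 86) = 14*((-8 - 5 + 6*(1 + 6)) + 86) = 14*((-8 - 5 + 6*7) + 86) = 14*((-8 - 5 + 42) + 86) = 14*(29 + 86) = 14*115 = 1610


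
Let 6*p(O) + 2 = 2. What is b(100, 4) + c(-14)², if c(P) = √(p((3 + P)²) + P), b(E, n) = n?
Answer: -10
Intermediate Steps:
p(O) = 0 (p(O) = -⅓ + (⅙)*2 = -⅓ + ⅓ = 0)
c(P) = √P (c(P) = √(0 + P) = √P)
b(100, 4) + c(-14)² = 4 + (√(-14))² = 4 + (I*√14)² = 4 - 14 = -10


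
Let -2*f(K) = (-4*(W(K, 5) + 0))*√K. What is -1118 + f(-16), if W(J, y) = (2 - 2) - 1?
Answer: -1118 - 8*I ≈ -1118.0 - 8.0*I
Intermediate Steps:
W(J, y) = -1 (W(J, y) = 0 - 1 = -1)
f(K) = -2*√K (f(K) = -(-4*(-1 + 0))*√K/2 = -(-4*(-1))*√K/2 = -2*√K)
-1118 + f(-16) = -1118 - 8*I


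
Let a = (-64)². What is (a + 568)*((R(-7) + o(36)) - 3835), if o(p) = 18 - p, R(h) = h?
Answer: -18003040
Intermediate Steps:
a = 4096
(a + 568)*((R(-7) + o(36)) - 3835) = (4096 + 568)*((-7 + (18 - 1*36)) - 3835) = 4664*((-7 + (18 - 36)) - 3835) = 4664*((-7 - 18) - 3835) = 4664*(-25 - 3835) = 4664*(-3860) = -18003040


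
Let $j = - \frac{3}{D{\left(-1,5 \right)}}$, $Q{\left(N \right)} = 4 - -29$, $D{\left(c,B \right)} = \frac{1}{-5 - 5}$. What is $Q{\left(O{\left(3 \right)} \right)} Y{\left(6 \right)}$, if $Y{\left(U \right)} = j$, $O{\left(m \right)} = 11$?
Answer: $990$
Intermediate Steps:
$D{\left(c,B \right)} = - \frac{1}{10}$ ($D{\left(c,B \right)} = \frac{1}{-10} = - \frac{1}{10}$)
$Q{\left(N \right)} = 33$ ($Q{\left(N \right)} = 4 + 29 = 33$)
$j = 30$ ($j = - \frac{3}{- \frac{1}{10}} = \left(-3\right) \left(-10\right) = 30$)
$Y{\left(U \right)} = 30$
$Q{\left(O{\left(3 \right)} \right)} Y{\left(6 \right)} = 33 \cdot 30 = 990$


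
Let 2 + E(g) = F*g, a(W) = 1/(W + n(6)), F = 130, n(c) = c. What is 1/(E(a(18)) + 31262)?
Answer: 12/375185 ≈ 3.1984e-5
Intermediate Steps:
a(W) = 1/(6 + W) (a(W) = 1/(W + 6) = 1/(6 + W))
E(g) = -2 + 130*g
1/(E(a(18)) + 31262) = 1/((-2 + 130/(6 + 18)) + 31262) = 1/((-2 + 130/24) + 31262) = 1/((-2 + 130*(1/24)) + 31262) = 1/((-2 + 65/12) + 31262) = 1/(41/12 + 31262) = 1/(375185/12) = 12/375185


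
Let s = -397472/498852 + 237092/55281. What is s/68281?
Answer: 8025097396/156915640960731 ≈ 5.1143e-5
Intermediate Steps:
s = 8025097396/2298086451 (s = -397472*1/498852 + 237092*(1/55281) = -99368/124713 + 237092/55281 = 8025097396/2298086451 ≈ 3.4921)
s/68281 = (8025097396/2298086451)/68281 = (8025097396/2298086451)*(1/68281) = 8025097396/156915640960731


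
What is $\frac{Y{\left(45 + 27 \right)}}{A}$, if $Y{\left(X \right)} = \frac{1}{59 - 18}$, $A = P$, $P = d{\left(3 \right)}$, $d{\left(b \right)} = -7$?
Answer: $- \frac{1}{287} \approx -0.0034843$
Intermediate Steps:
$P = -7$
$A = -7$
$Y{\left(X \right)} = \frac{1}{41}$
$\frac{Y{\left(45 + 27 \right)}}{A} = \frac{1}{41 \left(-7\right)} = \frac{1}{41} \left(- \frac{1}{7}\right) = - \frac{1}{287}$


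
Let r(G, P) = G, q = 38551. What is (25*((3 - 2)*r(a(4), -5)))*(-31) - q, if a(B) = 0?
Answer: -38551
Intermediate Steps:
(25*((3 - 2)*r(a(4), -5)))*(-31) - q = (25*((3 - 2)*0))*(-31) - 1*38551 = (25*(1*0))*(-31) - 38551 = (25*0)*(-31) - 38551 = 0*(-31) - 38551 = 0 - 38551 = -38551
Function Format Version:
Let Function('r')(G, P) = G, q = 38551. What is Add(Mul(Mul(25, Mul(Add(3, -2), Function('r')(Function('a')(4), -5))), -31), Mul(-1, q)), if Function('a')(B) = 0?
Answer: -38551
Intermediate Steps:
Add(Mul(Mul(25, Mul(Add(3, -2), Function('r')(Function('a')(4), -5))), -31), Mul(-1, q)) = Add(Mul(Mul(25, Mul(Add(3, -2), 0)), -31), Mul(-1, 38551)) = Add(Mul(Mul(25, Mul(1, 0)), -31), -38551) = Add(Mul(Mul(25, 0), -31), -38551) = Add(Mul(0, -31), -38551) = Add(0, -38551) = -38551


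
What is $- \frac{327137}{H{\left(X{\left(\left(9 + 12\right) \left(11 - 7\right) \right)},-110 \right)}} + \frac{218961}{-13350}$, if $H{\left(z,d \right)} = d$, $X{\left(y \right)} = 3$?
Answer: $\frac{72386554}{24475} \approx 2957.6$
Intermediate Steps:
$- \frac{327137}{H{\left(X{\left(\left(9 + 12\right) \left(11 - 7\right) \right)},-110 \right)}} + \frac{218961}{-13350} = - \frac{327137}{-110} + \frac{218961}{-13350} = \left(-327137\right) \left(- \frac{1}{110}\right) + 218961 \left(- \frac{1}{13350}\right) = \frac{327137}{110} - \frac{72987}{4450} = \frac{72386554}{24475}$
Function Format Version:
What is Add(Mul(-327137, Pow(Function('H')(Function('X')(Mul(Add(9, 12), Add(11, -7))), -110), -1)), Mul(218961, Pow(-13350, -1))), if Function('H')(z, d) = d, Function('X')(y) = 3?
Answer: Rational(72386554, 24475) ≈ 2957.6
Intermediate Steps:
Add(Mul(-327137, Pow(Function('H')(Function('X')(Mul(Add(9, 12), Add(11, -7))), -110), -1)), Mul(218961, Pow(-13350, -1))) = Add(Mul(-327137, Pow(-110, -1)), Mul(218961, Pow(-13350, -1))) = Add(Mul(-327137, Rational(-1, 110)), Mul(218961, Rational(-1, 13350))) = Add(Rational(327137, 110), Rational(-72987, 4450)) = Rational(72386554, 24475)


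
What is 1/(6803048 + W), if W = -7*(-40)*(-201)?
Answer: 1/6746768 ≈ 1.4822e-7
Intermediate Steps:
W = -56280 (W = 280*(-201) = -56280)
1/(6803048 + W) = 1/(6803048 - 56280) = 1/6746768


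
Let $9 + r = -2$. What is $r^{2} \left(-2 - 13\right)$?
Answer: $-1815$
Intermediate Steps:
$r = -11$ ($r = -9 - 2 = -11$)
$r^{2} \left(-2 - 13\right) = \left(-11\right)^{2} \left(-2 - 13\right) = 121 \left(-15\right) = -1815$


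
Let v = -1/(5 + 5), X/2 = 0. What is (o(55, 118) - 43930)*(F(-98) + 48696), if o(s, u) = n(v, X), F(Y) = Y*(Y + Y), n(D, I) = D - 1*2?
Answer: -14915826592/5 ≈ -2.9832e+9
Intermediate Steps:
X = 0 (X = 2*0 = 0)
v = -⅒ (v = -1/10 = (⅒)*(-1) = -⅒ ≈ -0.10000)
n(D, I) = -2 + D (n(D, I) = D - 2 = -2 + D)
F(Y) = 2*Y² (F(Y) = Y*(2*Y) = 2*Y²)
o(s, u) = -21/10 (o(s, u) = -2 - ⅒ = -21/10)
(o(55, 118) - 43930)*(F(-98) + 48696) = (-21/10 - 43930)*(2*(-98)² + 48696) = -439321*(2*9604 + 48696)/10 = -439321*(19208 + 48696)/10 = -439321/10*67904 = -14915826592/5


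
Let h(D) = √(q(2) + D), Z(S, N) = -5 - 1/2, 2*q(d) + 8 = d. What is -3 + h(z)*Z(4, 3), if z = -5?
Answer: -3 - 11*I*√2 ≈ -3.0 - 15.556*I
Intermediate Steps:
q(d) = -4 + d/2
Z(S, N) = -11/2 (Z(S, N) = -5 - 1/2 = -5 - 1*½ = -5 - ½ = -11/2)
h(D) = √(-3 + D) (h(D) = √((-4 + (½)*2) + D) = √((-4 + 1) + D) = √(-3 + D))
-3 + h(z)*Z(4, 3) = -3 + √(-3 - 5)*(-11/2) = -3 + √(-8)*(-11/2) = -3 + (2*I*√2)*(-11/2) = -3 - 11*I*√2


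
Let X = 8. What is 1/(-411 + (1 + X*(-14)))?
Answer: -1/522 ≈ -0.0019157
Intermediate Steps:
1/(-411 + (1 + X*(-14))) = 1/(-411 + (1 + 8*(-14))) = 1/(-411 + (1 - 112)) = 1/(-411 - 111) = 1/(-522) = -1/522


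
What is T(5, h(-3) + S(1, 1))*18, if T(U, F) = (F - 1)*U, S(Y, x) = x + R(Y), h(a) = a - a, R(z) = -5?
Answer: -450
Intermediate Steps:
h(a) = 0
S(Y, x) = -5 + x (S(Y, x) = x - 5 = -5 + x)
T(U, F) = U*(-1 + F) (T(U, F) = (-1 + F)*U = U*(-1 + F))
T(5, h(-3) + S(1, 1))*18 = (5*(-1 + (0 + (-5 + 1))))*18 = (5*(-1 + (0 - 4)))*18 = (5*(-1 - 4))*18 = (5*(-5))*18 = -25*18 = -450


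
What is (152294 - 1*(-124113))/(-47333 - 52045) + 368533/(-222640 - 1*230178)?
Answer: -40446534350/11250036801 ≈ -3.5952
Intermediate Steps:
(152294 - 1*(-124113))/(-47333 - 52045) + 368533/(-222640 - 1*230178) = (152294 + 124113)/(-99378) + 368533/(-222640 - 230178) = 276407*(-1/99378) + 368533/(-452818) = -276407/99378 + 368533*(-1/452818) = -276407/99378 - 368533/452818 = -40446534350/11250036801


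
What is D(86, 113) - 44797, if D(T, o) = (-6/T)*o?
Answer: -1926610/43 ≈ -44805.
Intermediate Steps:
D(T, o) = -6*o/T (D(T, o) = (-6/T)*o = -6*o/T)
D(86, 113) - 44797 = -6*113/86 - 44797 = -6*113*1/86 - 44797 = -339/43 - 44797 = -1926610/43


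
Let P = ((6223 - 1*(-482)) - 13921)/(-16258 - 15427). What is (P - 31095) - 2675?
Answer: -1069995234/31685 ≈ -33770.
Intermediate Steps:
P = 7216/31685 (P = ((6223 + 482) - 13921)/(-31685) = (6705 - 13921)*(-1/31685) = -7216*(-1/31685) = 7216/31685 ≈ 0.22774)
(P - 31095) - 2675 = (7216/31685 - 31095) - 2675 = -985237859/31685 - 2675 = -1069995234/31685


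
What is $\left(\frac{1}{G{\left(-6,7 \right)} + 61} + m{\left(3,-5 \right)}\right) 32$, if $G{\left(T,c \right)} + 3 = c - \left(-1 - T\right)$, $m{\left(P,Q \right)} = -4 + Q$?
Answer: $- \frac{4312}{15} \approx -287.47$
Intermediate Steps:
$G{\left(T,c \right)} = -2 + T + c$ ($G{\left(T,c \right)} = -3 - \left(-1 - T - c\right) = -3 + \left(c + \left(1 + T\right)\right) = -3 + \left(1 + T + c\right) = -2 + T + c$)
$\left(\frac{1}{G{\left(-6,7 \right)} + 61} + m{\left(3,-5 \right)}\right) 32 = \left(\frac{1}{\left(-2 - 6 + 7\right) + 61} - 9\right) 32 = \left(\frac{1}{-1 + 61} - 9\right) 32 = \left(\frac{1}{60} - 9\right) 32 = \left(- \frac{539}{60}\right) 32 = - \frac{4312}{15}$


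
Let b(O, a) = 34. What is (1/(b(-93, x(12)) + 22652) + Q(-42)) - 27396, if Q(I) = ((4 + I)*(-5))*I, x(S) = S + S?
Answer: -802539935/22686 ≈ -35376.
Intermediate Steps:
x(S) = 2*S
Q(I) = I*(-20 - 5*I) (Q(I) = (-20 - 5*I)*I = I*(-20 - 5*I))
(1/(b(-93, x(12)) + 22652) + Q(-42)) - 27396 = (1/(34 + 22652) - 5*(-42)*(4 - 42)) - 27396 = (1/22686 - 5*(-42)*(-38)) - 27396 = (1/22686 - 7980) - 27396 = -181034279/22686 - 27396 = -802539935/22686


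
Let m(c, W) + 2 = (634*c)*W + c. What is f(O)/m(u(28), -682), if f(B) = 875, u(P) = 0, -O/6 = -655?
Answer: -875/2 ≈ -437.50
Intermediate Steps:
O = 3930 (O = -6*(-655) = 3930)
m(c, W) = -2 + c + 634*W*c (m(c, W) = -2 + ((634*c)*W + c) = -2 + (634*W*c + c) = -2 + (c + 634*W*c) = -2 + c + 634*W*c)
f(O)/m(u(28), -682) = 875/(-2 + 0 + 634*(-682)*0) = 875/(-2 + 0 + 0) = 875/(-2) = 875*(-½) = -875/2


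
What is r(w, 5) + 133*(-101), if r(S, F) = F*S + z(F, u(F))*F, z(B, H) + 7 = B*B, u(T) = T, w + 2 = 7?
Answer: -13318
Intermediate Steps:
w = 5 (w = -2 + 7 = 5)
z(B, H) = -7 + B**2 (z(B, H) = -7 + B*B = -7 + B**2)
r(S, F) = F*S + F*(-7 + F**2) (r(S, F) = F*S + (-7 + F**2)*F = F*S + F*(-7 + F**2))
r(w, 5) + 133*(-101) = 5*(-7 + 5 + 5**2) + 133*(-101) = 5*(-7 + 5 + 25) - 13433 = 5*23 - 13433 = 115 - 13433 = -13318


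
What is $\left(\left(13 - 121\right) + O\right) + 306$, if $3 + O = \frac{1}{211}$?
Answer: $\frac{41146}{211} \approx 195.0$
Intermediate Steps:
$O = - \frac{632}{211}$ ($O = -3 + \frac{1}{211} = - \frac{632}{211} \approx -2.9953$)
$\left(\left(13 - 121\right) + O\right) + 306 = \left(\left(13 - 121\right) - \frac{632}{211}\right) + 306 = \left(-108 - \frac{632}{211}\right) + 306 = - \frac{23420}{211} + 306 = \frac{41146}{211}$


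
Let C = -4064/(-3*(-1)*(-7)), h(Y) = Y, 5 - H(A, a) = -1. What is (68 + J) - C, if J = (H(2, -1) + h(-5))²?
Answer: -2615/21 ≈ -124.52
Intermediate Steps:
H(A, a) = 6 (H(A, a) = 5 - 1*(-1) = 5 + 1 = 6)
J = 1 (J = (6 - 5)² = 1² = 1)
C = 4064/21 (C = -4064/(3*(-7)) = -4064/(-21) = -4064*(-1/21) = 4064/21 ≈ 193.52)
(68 + J) - C = (68 + 1) - 1*4064/21 = 69 - 4064/21 = -2615/21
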